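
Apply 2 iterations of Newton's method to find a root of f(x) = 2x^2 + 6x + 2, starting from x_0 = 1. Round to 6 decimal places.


Newton's method: x_(n+1) = x_n - f(x_n)/f'(x_n)
f(x) = 2x^2 + 6x + 2
f'(x) = 4x + 6

Iteration 1:
  f(1.000000) = 10.000000
  f'(1.000000) = 10.000000
  x_1 = 1.000000 - (10.000000)/(10.000000) = 0.000000

Iteration 2:
  f(0.000000) = 2.000000
  f'(0.000000) = 6.000000
  x_2 = 0.000000 - (2.000000)/(6.000000) = -0.333333

x_2 = -0.333333


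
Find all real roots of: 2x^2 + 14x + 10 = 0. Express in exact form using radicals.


Using the quadratic formula: x = (-b ± sqrt(b^2 - 4ac)) / (2a)
Here a = 2, b = 14, c = 10
Discriminant = b^2 - 4ac = 14^2 - 4(2)(10) = 196 - 80 = 116
Since discriminant = 116 > 0, there are two real roots.
x = (-14 ± 2*sqrt(29)) / 4
Simplifying: x = (-7 ± sqrt(29)) / 2
Numerically: x ≈ -0.8074 or x ≈ -6.1926

x = (-7 + sqrt(29)) / 2 or x = (-7 - sqrt(29)) / 2


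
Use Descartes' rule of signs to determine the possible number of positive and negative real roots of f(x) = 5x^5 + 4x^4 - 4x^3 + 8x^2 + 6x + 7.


Descartes' rule of signs:

For positive roots, count sign changes in f(x) = 5x^5 + 4x^4 - 4x^3 + 8x^2 + 6x + 7:
Signs of coefficients: +, +, -, +, +, +
Number of sign changes: 2
Possible positive real roots: 2, 0

For negative roots, examine f(-x) = -5x^5 + 4x^4 + 4x^3 + 8x^2 - 6x + 7:
Signs of coefficients: -, +, +, +, -, +
Number of sign changes: 3
Possible negative real roots: 3, 1

Positive roots: 2 or 0; Negative roots: 3 or 1


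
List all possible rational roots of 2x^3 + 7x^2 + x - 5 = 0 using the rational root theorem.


Rational root theorem: possible roots are ±p/q where:
  p divides the constant term (-5): p ∈ {1, 5}
  q divides the leading coefficient (2): q ∈ {1, 2}

All possible rational roots: -5, -5/2, -1, -1/2, 1/2, 1, 5/2, 5

-5, -5/2, -1, -1/2, 1/2, 1, 5/2, 5


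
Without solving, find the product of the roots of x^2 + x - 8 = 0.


By Vieta's formulas for ax^2 + bx + c = 0:
  Sum of roots = -b/a
  Product of roots = c/a

Here a = 1, b = 1, c = -8
Sum = -(1)/1 = -1
Product = -8/1 = -8

Product = -8


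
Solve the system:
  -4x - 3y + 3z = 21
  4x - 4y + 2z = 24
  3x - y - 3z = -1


Using Cramer's rule. Expand each determinant along the first row.
D  = (-4)*[(-4)*(-3) - 2*(-1)] - (-3)*[4*(-3) - 2*3] + 3*[4*(-1) - (-4)*3]
  = (-4)*(14) - (-3)*(-18) + 3*(8) = -86
Dx = 21*[(-4)*(-3) - 2*(-1)] - (-3)*[24*(-3) - 2*(-1)] + 3*[24*(-1) - (-4)*(-1)]
  = 21*(14) - (-3)*(-70) + 3*(-28) = 0
Dy = (-4)*[24*(-3) - 2*(-1)] - 21*[4*(-3) - 2*3] + 3*[4*(-1) - 24*3]
  = (-4)*(-70) - 21*(-18) + 3*(-76) = 430
Dz = (-4)*[(-4)*(-1) - 24*(-1)] - (-3)*[4*(-1) - 24*3] + 21*[4*(-1) - (-4)*3]
  = (-4)*(28) - (-3)*(-76) + 21*(8) = -172
x = Dx/D = 0/-86 = 0, y = Dy/D = 430/-86 = -5, z = Dz/D = -172/-86 = 2
Check eq1: (-4)(0) + (-3)(-5) + (3)(2) = 21 = 21 ✓
Check eq2: (4)(0) + (-4)(-5) + (2)(2) = 24 = 24 ✓
Check eq3: (3)(0) + (-1)(-5) + (-3)(2) = -1 = -1 ✓

x = 0, y = -5, z = 2


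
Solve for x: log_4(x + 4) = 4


Convert to exponential form: x + 4 = 4^4 = 256
x = 256 - 4 = 252
Check: log_4(252 + 4) = log_4(256) = log_4(256) = 4 ✓

x = 252


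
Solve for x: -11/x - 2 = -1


Subtract -2 from both sides: -11/x = 1
Multiply both sides by x: -11 = 1 * x
Divide by 1: x = -11

x = -11


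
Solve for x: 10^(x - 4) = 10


Express both sides with the same base.
10 = 10^1
Since the bases match, equate exponents: x - 4 = 1
So x = 1 - (-4) = 5

x = 5


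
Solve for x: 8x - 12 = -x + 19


Starting with: 8x - 12 = -x + 19
Move all x terms to left: (8 + 1)x = 19 + 12
Simplify: 9x = 31
Divide both sides by 9: x = 31/9

x = 31/9


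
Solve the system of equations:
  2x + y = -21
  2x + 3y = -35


Using Cramer's rule:
Determinant D = (2)(3) - (2)(1) = 6 - 2 = 4
Dx = (-21)(3) - (-35)(1) = -63 + 35 = -28
Dy = (2)(-35) - (2)(-21) = -70 + 42 = -28
x = Dx/D = -28/4 = -7
y = Dy/D = -28/4 = -7

x = -7, y = -7


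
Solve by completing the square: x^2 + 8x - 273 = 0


Start: x^2 + 8x - 273 = 0
Move constant: x^2 + 8x = 273
Half of 8 is 4, squared is 16
Add 16 to both sides: x^2 + 8x + 16 = 289
(x + 4)^2 = 289
x + 4 = ±17
x = -4 + 17 = 13 or x = -4 - 17 = -21

x = -21, x = 13


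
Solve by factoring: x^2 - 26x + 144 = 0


We need two numbers that multiply to 144 and add to -26.
Those numbers are -8 and -18 (since (-8) * (-18) = 144 and (-8) + (-18) = -26).
So x^2 - 26x + 144 = (x - 8)(x - 18) = 0
Setting each factor to zero: x = 8 or x = 18

x = 8, x = 18


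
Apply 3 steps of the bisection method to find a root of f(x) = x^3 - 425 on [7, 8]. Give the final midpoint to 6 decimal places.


f(x) = x^3 - 425
f(7) = -82 < 0
f(8) = 87 > 0

Step 1: midpoint = (7.000000 + 8.000000)/2 = 7.500000
  f(7.500000) = -3.125000
  f(mid) < 0, so root is in [7.500000, 8.000000]

Step 2: midpoint = (7.500000 + 8.000000)/2 = 7.750000
  f(7.750000) = 40.484375
  f(mid) > 0, so root is in [7.500000, 7.750000]

Step 3: midpoint = (7.500000 + 7.750000)/2 = 7.625000
  f(7.625000) = 18.322266
  f(mid) > 0, so root is in [7.500000, 7.625000]

midpoint = 7.625000


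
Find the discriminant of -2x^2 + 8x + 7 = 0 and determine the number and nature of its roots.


For ax^2 + bx + c = 0, discriminant D = b^2 - 4ac
Here a = -2, b = 8, c = 7
D = (8)^2 - 4(-2)(7) = 64 + 56 = 120

D = 120 > 0 but not a perfect square
The equation has 2 distinct real irrational roots.

Discriminant = 120, 2 distinct real irrational roots


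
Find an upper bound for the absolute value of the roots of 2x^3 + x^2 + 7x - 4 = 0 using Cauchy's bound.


Cauchy's bound: all roots r satisfy |r| <= 1 + max(|a_i/a_n|) for i = 0,...,n-1
where a_n is the leading coefficient.

Coefficients: [2, 1, 7, -4]
Leading coefficient a_n = 2
Ratios |a_i/a_n|: 1/2, 7/2, 2
Maximum ratio: 7/2
Cauchy's bound: |r| <= 1 + 7/2 = 9/2

Upper bound = 9/2


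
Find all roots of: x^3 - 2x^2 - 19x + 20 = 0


Let p(x) = x^3 - 2x^2 - 19x + 20. By the rational root theorem (leading coefficient 1), any rational root is an integer divisor of 20: try ±1, ±2, ... in turn.
Test x = 1: value = 0 ✓, so (x - 1) is a factor.
Synthetic division by (x - 1): bring down 1; 1(1) - 2 = -1; (-1)(1) - 19 = -20; (-20)(1) + 20 = 0 → quotient x^2 - x - 20, remainder 0.
Solve the quadratic x^2 - x - 20 = 0: discriminant = (-1)^2 - 4(1)(-20) = 1 + 80 = 81.
sqrt(81) = 9, so x = (1 ± 9)/2: x = 5 or x = -4.
Collecting all roots found:

x = -4, x = 1, x = 5


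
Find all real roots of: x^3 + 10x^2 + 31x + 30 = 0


Let p(x) = x^3 + 10x^2 + 31x + 30. By the rational root theorem (leading coefficient 1), any rational root is an integer divisor of 30: try ±1, ±2, ... in turn.
Test x = 1: value = 72 ≠ 0.
Test x = -1: value = 8 ≠ 0.
Test x = 2: value = 140 ≠ 0.
Test x = -2: value = 0 ✓, so (x + 2) is a factor.
Synthetic division by (x + 2): bring down 1; 1(-2) + 10 = 8; 8(-2) + 31 = 15; 15(-2) + 30 = 0 → quotient x^2 + 8x + 15, remainder 0.
Solve the quadratic x^2 + 8x + 15 = 0: discriminant = 8^2 - 4(1)(15) = 64 - 60 = 4.
sqrt(4) = 2, so x = (-8 ± 2)/2: x = -3 or x = -5.

x = -5, x = -3, x = -2


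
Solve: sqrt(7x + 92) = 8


Square both sides: 7x + 92 = 8^2 = 64
7x = 64 - 92 = -28
x = -4
Check: sqrt(7*(-4) + 92) = sqrt(64) = 8 ✓

x = -4


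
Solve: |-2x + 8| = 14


An absolute value equation |expr| = 14 gives two cases:
Case 1: -2x + 8 = 14
  -2x = 6, so x = -3
Case 2: -2x + 8 = -14
  -2x = -22, so x = 11

x = -3, x = 11


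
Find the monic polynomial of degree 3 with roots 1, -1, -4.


A monic polynomial with roots 1, -1, -4 is:
p(x) = (x - 1)(x + 1)(x + 4)
After multiplying by (x - 1): x - 1
After multiplying by (x + 1): x^2 - 1
After multiplying by (x + 4): x^3 + 4x^2 - x - 4

x^3 + 4x^2 - x - 4


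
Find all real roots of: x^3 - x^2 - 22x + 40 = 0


Let p(x) = x^3 - x^2 - 22x + 40. By the rational root theorem (leading coefficient 1), any rational root is an integer divisor of 40: try ±1, ±2, ... in turn.
Test x = 1: value = 18 ≠ 0.
Test x = -1: value = 60 ≠ 0.
Test x = 2: value = 0 ✓, so (x - 2) is a factor.
Synthetic division by (x - 2): bring down 1; 1(2) - 1 = 1; 1(2) - 22 = -20; (-20)(2) + 40 = 0 → quotient x^2 + x - 20, remainder 0.
Solve the quadratic x^2 + x - 20 = 0: discriminant = 1^2 - 4(1)(-20) = 1 + 80 = 81.
sqrt(81) = 9, so x = (-1 ± 9)/2: x = 4 or x = -5.

x = -5, x = 2, x = 4


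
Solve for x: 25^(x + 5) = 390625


Express both sides with the same base.
390625 = 25^4
Since the bases match, equate exponents: x + 5 = 4
So x = 4 - (5) = -1

x = -1


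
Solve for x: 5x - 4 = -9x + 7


Starting with: 5x - 4 = -9x + 7
Move all x terms to left: (5 + 9)x = 7 + 4
Simplify: 14x = 11
Divide both sides by 14: x = 11/14

x = 11/14


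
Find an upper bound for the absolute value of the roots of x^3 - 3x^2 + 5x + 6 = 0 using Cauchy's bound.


Cauchy's bound: all roots r satisfy |r| <= 1 + max(|a_i/a_n|) for i = 0,...,n-1
where a_n is the leading coefficient.

Coefficients: [1, -3, 5, 6]
Leading coefficient a_n = 1
Ratios |a_i/a_n|: 3, 5, 6
Maximum ratio: 6
Cauchy's bound: |r| <= 1 + 6 = 7

Upper bound = 7


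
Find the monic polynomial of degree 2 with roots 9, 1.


A monic polynomial with roots 9, 1 is:
p(x) = (x - 9)(x - 1)
After multiplying by (x - 9): x - 9
After multiplying by (x - 1): x^2 - 10x + 9

x^2 - 10x + 9


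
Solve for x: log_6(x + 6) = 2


Convert to exponential form: x + 6 = 6^2 = 36
x = 36 - 6 = 30
Check: log_6(30 + 6) = log_6(36) = log_6(36) = 2 ✓

x = 30


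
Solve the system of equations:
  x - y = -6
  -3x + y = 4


Using Cramer's rule:
Determinant D = (1)(1) - (-3)(-1) = 1 - 3 = -2
Dx = (-6)(1) - (4)(-1) = -6 + 4 = -2
Dy = (1)(4) - (-3)(-6) = 4 - 18 = -14
x = Dx/D = -2/-2 = 1
y = Dy/D = -14/-2 = 7

x = 1, y = 7


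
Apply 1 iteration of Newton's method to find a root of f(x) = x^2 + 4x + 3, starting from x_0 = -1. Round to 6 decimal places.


Newton's method: x_(n+1) = x_n - f(x_n)/f'(x_n)
f(x) = x^2 + 4x + 3
f'(x) = 2x + 4

Iteration 1:
  f(-1.000000) = 0.000000
  f'(-1.000000) = 2.000000
  x_1 = -1.000000 - (0.000000)/(2.000000) = -1.000000

x_1 = -1.000000


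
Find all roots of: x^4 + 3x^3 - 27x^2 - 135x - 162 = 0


Let p(x) = x^4 + 3x^3 - 27x^2 - 135x - 162. By the rational root theorem (leading coefficient 1), any rational root is an integer divisor of 162: try ±1, ±2, ... in turn.
Test x = 1: value = -320 ≠ 0.
Test x = -1: value = -56 ≠ 0.
Test x = 2: value = -500 ≠ 0.
Test x = -2: value = -8 ≠ 0.
Test x = 3: value = -648 ≠ 0.
Test x = -3: value = 0 ✓, so (x + 3) is a factor.
Synthetic division by (x + 3): bring down 1; 1(-3) + 3 = 0; 0(-3) - 27 = -27; (-27)(-3) - 135 = -54; (-54)(-3) - 162 = 0 → quotient x^3 - 27x - 54, remainder 0.
Continue with the quotient x^3 - 27x - 54 (candidates must divide 54; re-test x = -3 first in case it repeats).
Test x = -3: value = 0 ✓, so (x + 3) is a factor.
Synthetic division by (x + 3): bring down 1; 1(-3) + 0 = -3; (-3)(-3) - 27 = -18; (-18)(-3) - 54 = 0 → quotient x^2 - 3x - 18, remainder 0.
Solve the quadratic x^2 - 3x - 18 = 0: discriminant = (-3)^2 - 4(1)(-18) = 9 + 72 = 81.
sqrt(81) = 9, so x = (3 ± 9)/2: x = 6 or x = -3.
Collecting all roots found:

x = -3 (multiplicity 3), x = 6


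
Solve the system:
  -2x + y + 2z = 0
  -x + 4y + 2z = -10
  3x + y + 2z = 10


Using Cramer's rule. Expand each determinant along the first row.
D  = (-2)*[4*2 - 2*1] - 1*[(-1)*2 - 2*3] + 2*[(-1)*1 - 4*3]
  = (-2)*(6) - 1*(-8) + 2*(-13) = -30
Dx = 0*[4*2 - 2*1] - 1*[(-10)*2 - 2*10] + 2*[(-10)*1 - 4*10]
  = 0*(6) - 1*(-40) + 2*(-50) = -60
Dy = (-2)*[(-10)*2 - 2*10] - 0*[(-1)*2 - 2*3] + 2*[(-1)*10 - (-10)*3]
  = (-2)*(-40) - 0*(-8) + 2*(20) = 120
Dz = (-2)*[4*10 - (-10)*1] - 1*[(-1)*10 - (-10)*3] + 0*[(-1)*1 - 4*3]
  = (-2)*(50) - 1*(20) + 0*(-13) = -120
x = Dx/D = -60/-30 = 2, y = Dy/D = 120/-30 = -4, z = Dz/D = -120/-30 = 4
Check eq1: (-2)(2) + (1)(-4) + (2)(4) = 0 = 0 ✓
Check eq2: (-1)(2) + (4)(-4) + (2)(4) = -10 = -10 ✓
Check eq3: (3)(2) + (1)(-4) + (2)(4) = 10 = 10 ✓

x = 2, y = -4, z = 4


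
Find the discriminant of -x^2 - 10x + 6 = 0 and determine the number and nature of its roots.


For ax^2 + bx + c = 0, discriminant D = b^2 - 4ac
Here a = -1, b = -10, c = 6
D = (-10)^2 - 4(-1)(6) = 100 + 24 = 124

D = 124 > 0 but not a perfect square
The equation has 2 distinct real irrational roots.

Discriminant = 124, 2 distinct real irrational roots


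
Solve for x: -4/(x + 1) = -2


Multiply both sides by (x + 1): -4 = -2(x + 1)
Distribute: -4 = -2x - 2
-2x = -4 + 2 = -2
x = 1

x = 1


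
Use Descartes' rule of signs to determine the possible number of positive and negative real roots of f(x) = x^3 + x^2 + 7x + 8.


Descartes' rule of signs:

For positive roots, count sign changes in f(x) = x^3 + x^2 + 7x + 8:
Signs of coefficients: +, +, +, +
Number of sign changes: 0
Possible positive real roots: 0

For negative roots, examine f(-x) = -x^3 + x^2 - 7x + 8:
Signs of coefficients: -, +, -, +
Number of sign changes: 3
Possible negative real roots: 3, 1

Positive roots: 0; Negative roots: 3 or 1


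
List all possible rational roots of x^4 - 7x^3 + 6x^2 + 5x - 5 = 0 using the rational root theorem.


Rational root theorem: possible roots are ±p/q where:
  p divides the constant term (-5): p ∈ {1, 5}
  q divides the leading coefficient (1): q ∈ {1}

All possible rational roots: -5, -1, 1, 5

-5, -1, 1, 5


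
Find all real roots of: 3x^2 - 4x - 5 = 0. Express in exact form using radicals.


Using the quadratic formula: x = (-b ± sqrt(b^2 - 4ac)) / (2a)
Here a = 3, b = -4, c = -5
Discriminant = b^2 - 4ac = (-4)^2 - 4(3)(-5) = 16 + 60 = 76
Since discriminant = 76 > 0, there are two real roots.
x = (4 ± 2*sqrt(19)) / 6
Simplifying: x = (2 ± sqrt(19)) / 3
Numerically: x ≈ 2.1196 or x ≈ -0.7863

x = (2 + sqrt(19)) / 3 or x = (2 - sqrt(19)) / 3


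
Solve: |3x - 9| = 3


An absolute value equation |expr| = 3 gives two cases:
Case 1: 3x - 9 = 3
  3x = 12, so x = 4
Case 2: 3x - 9 = -3
  3x = 6, so x = 2

x = 2, x = 4


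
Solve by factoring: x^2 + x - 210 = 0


We need two numbers that multiply to -210 and add to 1.
Those numbers are -14 and 15 (since (-14) * 15 = -210 and (-14) + 15 = 1).
So x^2 + x - 210 = (x - 14)(x + 15) = 0
Setting each factor to zero: x = 14 or x = -15

x = -15, x = 14


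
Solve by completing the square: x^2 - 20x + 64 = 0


Start: x^2 - 20x + 64 = 0
Move constant: x^2 - 20x = -64
Half of -20 is -10, squared is 100
Add 100 to both sides: x^2 - 20x + 100 = 36
(x - 10)^2 = 36
x - 10 = ±6
x = 10 + 6 = 16 or x = 10 - 6 = 4

x = 4, x = 16


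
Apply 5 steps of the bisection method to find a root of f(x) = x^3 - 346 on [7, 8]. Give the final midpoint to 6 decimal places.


f(x) = x^3 - 346
f(7) = -3 < 0
f(8) = 166 > 0

Step 1: midpoint = (7.000000 + 8.000000)/2 = 7.500000
  f(7.500000) = 75.875000
  f(mid) > 0, so root is in [7.000000, 7.500000]

Step 2: midpoint = (7.000000 + 7.500000)/2 = 7.250000
  f(7.250000) = 35.078125
  f(mid) > 0, so root is in [7.000000, 7.250000]

Step 3: midpoint = (7.000000 + 7.250000)/2 = 7.125000
  f(7.125000) = 15.705078
  f(mid) > 0, so root is in [7.000000, 7.125000]

Step 4: midpoint = (7.000000 + 7.125000)/2 = 7.062500
  f(7.062500) = 6.269775
  f(mid) > 0, so root is in [7.000000, 7.062500]

Step 5: midpoint = (7.000000 + 7.062500)/2 = 7.031250
  f(7.031250) = 1.614288
  f(mid) > 0, so root is in [7.000000, 7.031250]

midpoint = 7.031250


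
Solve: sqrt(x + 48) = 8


Square both sides: x + 48 = 8^2 = 64
x = 64 - 48 = 16
x = 16
Check: sqrt(1*16 + 48) = sqrt(64) = 8 ✓

x = 16


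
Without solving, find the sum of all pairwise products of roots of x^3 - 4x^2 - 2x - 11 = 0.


By Vieta's formulas for x^3 + bx^2 + cx + d = 0:
  r1 + r2 + r3 = -b/a = 4
  r1*r2 + r1*r3 + r2*r3 = c/a = -2
  r1*r2*r3 = -d/a = 11


Sum of pairwise products = -2


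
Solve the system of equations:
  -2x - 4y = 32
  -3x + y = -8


Using Cramer's rule:
Determinant D = (-2)(1) - (-3)(-4) = -2 - 12 = -14
Dx = (32)(1) - (-8)(-4) = 32 - 32 = 0
Dy = (-2)(-8) - (-3)(32) = 16 + 96 = 112
x = Dx/D = 0/-14 = 0
y = Dy/D = 112/-14 = -8

x = 0, y = -8


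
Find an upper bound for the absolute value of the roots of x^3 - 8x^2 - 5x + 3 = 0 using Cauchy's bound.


Cauchy's bound: all roots r satisfy |r| <= 1 + max(|a_i/a_n|) for i = 0,...,n-1
where a_n is the leading coefficient.

Coefficients: [1, -8, -5, 3]
Leading coefficient a_n = 1
Ratios |a_i/a_n|: 8, 5, 3
Maximum ratio: 8
Cauchy's bound: |r| <= 1 + 8 = 9

Upper bound = 9


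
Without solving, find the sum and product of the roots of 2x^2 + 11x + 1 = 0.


By Vieta's formulas for ax^2 + bx + c = 0:
  Sum of roots = -b/a
  Product of roots = c/a

Here a = 2, b = 11, c = 1
Sum = -(11)/2 = -11/2
Product = 1/2 = 1/2

Sum = -11/2, Product = 1/2


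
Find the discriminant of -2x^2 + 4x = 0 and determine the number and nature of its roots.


For ax^2 + bx + c = 0, discriminant D = b^2 - 4ac
Here a = -2, b = 4, c = 0
D = (4)^2 - 4(-2)(0) = 16 - 0 = 16

D = 16 > 0 and is a perfect square (sqrt = 4)
The equation has 2 distinct real rational roots.

Discriminant = 16, 2 distinct real rational roots


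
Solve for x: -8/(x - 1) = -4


Multiply both sides by (x - 1): -8 = -4(x - 1)
Distribute: -8 = -4x + 4
-4x = -8 - 4 = -12
x = 3

x = 3


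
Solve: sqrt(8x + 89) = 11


Square both sides: 8x + 89 = 11^2 = 121
8x = 121 - 89 = 32
x = 4
Check: sqrt(8*4 + 89) = sqrt(121) = 11 ✓

x = 4


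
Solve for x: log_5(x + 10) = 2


Convert to exponential form: x + 10 = 5^2 = 25
x = 25 - 10 = 15
Check: log_5(15 + 10) = log_5(25) = log_5(25) = 2 ✓

x = 15


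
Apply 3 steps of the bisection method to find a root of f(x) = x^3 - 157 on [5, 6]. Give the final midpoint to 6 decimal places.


f(x) = x^3 - 157
f(5) = -32 < 0
f(6) = 59 > 0

Step 1: midpoint = (5.000000 + 6.000000)/2 = 5.500000
  f(5.500000) = 9.375000
  f(mid) > 0, so root is in [5.000000, 5.500000]

Step 2: midpoint = (5.000000 + 5.500000)/2 = 5.250000
  f(5.250000) = -12.296875
  f(mid) < 0, so root is in [5.250000, 5.500000]

Step 3: midpoint = (5.250000 + 5.500000)/2 = 5.375000
  f(5.375000) = -1.712891
  f(mid) < 0, so root is in [5.375000, 5.500000]

midpoint = 5.375000


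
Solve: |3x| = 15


An absolute value equation |expr| = 15 gives two cases:
Case 1: 3x = 15
  3x = 15, so x = 5
Case 2: 3x = -15
  3x = -15, so x = -5

x = -5, x = 5


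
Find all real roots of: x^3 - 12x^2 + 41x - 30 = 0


Let p(x) = x^3 - 12x^2 + 41x - 30. By the rational root theorem (leading coefficient 1), any rational root is an integer divisor of 30: try ±1, ±2, ... in turn.
Test x = 1: value = 0 ✓, so (x - 1) is a factor.
Synthetic division by (x - 1): bring down 1; 1(1) - 12 = -11; (-11)(1) + 41 = 30; 30(1) - 30 = 0 → quotient x^2 - 11x + 30, remainder 0.
Solve the quadratic x^2 - 11x + 30 = 0: discriminant = (-11)^2 - 4(1)(30) = 121 - 120 = 1.
sqrt(1) = 1, so x = (11 ± 1)/2: x = 6 or x = 5.

x = 1, x = 5, x = 6


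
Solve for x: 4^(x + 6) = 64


Express both sides with the same base.
64 = 4^3
Since the bases match, equate exponents: x + 6 = 3
So x = 3 - (6) = -3

x = -3


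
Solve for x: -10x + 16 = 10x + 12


Starting with: -10x + 16 = 10x + 12
Move all x terms to left: (-10 - 10)x = 12 - 16
Simplify: -20x = -4
Divide both sides by -20: x = 1/5

x = 1/5


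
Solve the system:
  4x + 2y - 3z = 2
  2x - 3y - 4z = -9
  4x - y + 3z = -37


Using Cramer's rule. Expand each determinant along the first row.
D  = 4*[(-3)*3 - (-4)*(-1)] - 2*[2*3 - (-4)*4] + (-3)*[2*(-1) - (-3)*4]
  = 4*(-13) - 2*(22) + (-3)*(10) = -126
Dx = 2*[(-3)*3 - (-4)*(-1)] - 2*[(-9)*3 - (-4)*(-37)] + (-3)*[(-9)*(-1) - (-3)*(-37)]
  = 2*(-13) - 2*(-175) + (-3)*(-102) = 630
Dy = 4*[(-9)*3 - (-4)*(-37)] - 2*[2*3 - (-4)*4] + (-3)*[2*(-37) - (-9)*4]
  = 4*(-175) - 2*(22) + (-3)*(-38) = -630
Dz = 4*[(-3)*(-37) - (-9)*(-1)] - 2*[2*(-37) - (-9)*4] + 2*[2*(-1) - (-3)*4]
  = 4*(102) - 2*(-38) + 2*(10) = 504
x = Dx/D = 630/-126 = -5, y = Dy/D = -630/-126 = 5, z = Dz/D = 504/-126 = -4
Check eq1: (4)(-5) + (2)(5) + (-3)(-4) = 2 = 2 ✓
Check eq2: (2)(-5) + (-3)(5) + (-4)(-4) = -9 = -9 ✓
Check eq3: (4)(-5) + (-1)(5) + (3)(-4) = -37 = -37 ✓

x = -5, y = 5, z = -4


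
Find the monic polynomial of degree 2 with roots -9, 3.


A monic polynomial with roots -9, 3 is:
p(x) = (x + 9)(x - 3)
After multiplying by (x + 9): x + 9
After multiplying by (x - 3): x^2 + 6x - 27

x^2 + 6x - 27


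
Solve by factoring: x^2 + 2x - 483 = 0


We need two numbers that multiply to -483 and add to 2.
Those numbers are -21 and 23 (since (-21) * 23 = -483 and (-21) + 23 = 2).
So x^2 + 2x - 483 = (x - 21)(x + 23) = 0
Setting each factor to zero: x = 21 or x = -23

x = -23, x = 21


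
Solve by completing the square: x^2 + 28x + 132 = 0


Start: x^2 + 28x + 132 = 0
Move constant: x^2 + 28x = -132
Half of 28 is 14, squared is 196
Add 196 to both sides: x^2 + 28x + 196 = 64
(x + 14)^2 = 64
x + 14 = ±8
x = -14 + 8 = -6 or x = -14 - 8 = -22

x = -22, x = -6


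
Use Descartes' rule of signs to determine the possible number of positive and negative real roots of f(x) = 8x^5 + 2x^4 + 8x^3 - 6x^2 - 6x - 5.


Descartes' rule of signs:

For positive roots, count sign changes in f(x) = 8x^5 + 2x^4 + 8x^3 - 6x^2 - 6x - 5:
Signs of coefficients: +, +, +, -, -, -
Number of sign changes: 1
Possible positive real roots: 1

For negative roots, examine f(-x) = -8x^5 + 2x^4 - 8x^3 - 6x^2 + 6x - 5:
Signs of coefficients: -, +, -, -, +, -
Number of sign changes: 4
Possible negative real roots: 4, 2, 0

Positive roots: 1; Negative roots: 4 or 2 or 0


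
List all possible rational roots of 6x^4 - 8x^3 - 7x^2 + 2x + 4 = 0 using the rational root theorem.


Rational root theorem: possible roots are ±p/q where:
  p divides the constant term (4): p ∈ {1, 2, 4}
  q divides the leading coefficient (6): q ∈ {1, 2, 3, 6}

All possible rational roots: -4, -2, -4/3, -1, -2/3, -1/2, -1/3, -1/6, 1/6, 1/3, 1/2, 2/3, 1, 4/3, 2, 4

-4, -2, -4/3, -1, -2/3, -1/2, -1/3, -1/6, 1/6, 1/3, 1/2, 2/3, 1, 4/3, 2, 4


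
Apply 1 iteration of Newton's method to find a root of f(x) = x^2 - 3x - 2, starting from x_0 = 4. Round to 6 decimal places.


Newton's method: x_(n+1) = x_n - f(x_n)/f'(x_n)
f(x) = x^2 - 3x - 2
f'(x) = 2x - 3

Iteration 1:
  f(4.000000) = 2.000000
  f'(4.000000) = 5.000000
  x_1 = 4.000000 - (2.000000)/(5.000000) = 3.600000

x_1 = 3.600000


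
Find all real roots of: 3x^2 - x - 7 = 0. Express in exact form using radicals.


Using the quadratic formula: x = (-b ± sqrt(b^2 - 4ac)) / (2a)
Here a = 3, b = -1, c = -7
Discriminant = b^2 - 4ac = (-1)^2 - 4(3)(-7) = 1 + 84 = 85
Since discriminant = 85 > 0, there are two real roots.
x = (1 ± sqrt(85)) / 6
Numerically: x ≈ 1.7033 or x ≈ -1.3699

x = (1 + sqrt(85)) / 6 or x = (1 - sqrt(85)) / 6


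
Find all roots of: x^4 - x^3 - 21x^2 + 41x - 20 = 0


Let p(x) = x^4 - x^3 - 21x^2 + 41x - 20. By the rational root theorem (leading coefficient 1), any rational root is an integer divisor of 20: try ±1, ±2, ... in turn.
Test x = 1: value = 0 ✓, so (x - 1) is a factor.
Synthetic division by (x - 1): bring down 1; 1(1) - 1 = 0; 0(1) - 21 = -21; (-21)(1) + 41 = 20; 20(1) - 20 = 0 → quotient x^3 - 21x + 20, remainder 0.
Continue with the quotient x^3 - 21x + 20 (candidates must divide 20; re-test x = 1 first in case it repeats).
Test x = 1: value = 0 ✓, so (x - 1) is a factor.
Synthetic division by (x - 1): bring down 1; 1(1) + 0 = 1; 1(1) - 21 = -20; (-20)(1) + 20 = 0 → quotient x^2 + x - 20, remainder 0.
Solve the quadratic x^2 + x - 20 = 0: discriminant = 1^2 - 4(1)(-20) = 1 + 80 = 81.
sqrt(81) = 9, so x = (-1 ± 9)/2: x = 4 or x = -5.
Collecting all roots found:

x = -5, x = 1 (multiplicity 2), x = 4


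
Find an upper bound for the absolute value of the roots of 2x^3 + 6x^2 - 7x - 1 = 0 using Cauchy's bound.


Cauchy's bound: all roots r satisfy |r| <= 1 + max(|a_i/a_n|) for i = 0,...,n-1
where a_n is the leading coefficient.

Coefficients: [2, 6, -7, -1]
Leading coefficient a_n = 2
Ratios |a_i/a_n|: 3, 7/2, 1/2
Maximum ratio: 7/2
Cauchy's bound: |r| <= 1 + 7/2 = 9/2

Upper bound = 9/2


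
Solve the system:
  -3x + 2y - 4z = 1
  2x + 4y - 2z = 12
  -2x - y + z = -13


Using Cramer's rule. Expand each determinant along the first row.
D  = (-3)*[4*1 - (-2)*(-1)] - 2*[2*1 - (-2)*(-2)] + (-4)*[2*(-1) - 4*(-2)]
  = (-3)*(2) - 2*(-2) + (-4)*(6) = -26
Dx = 1*[4*1 - (-2)*(-1)] - 2*[12*1 - (-2)*(-13)] + (-4)*[12*(-1) - 4*(-13)]
  = 1*(2) - 2*(-14) + (-4)*(40) = -130
Dy = (-3)*[12*1 - (-2)*(-13)] - 1*[2*1 - (-2)*(-2)] + (-4)*[2*(-13) - 12*(-2)]
  = (-3)*(-14) - 1*(-2) + (-4)*(-2) = 52
Dz = (-3)*[4*(-13) - 12*(-1)] - 2*[2*(-13) - 12*(-2)] + 1*[2*(-1) - 4*(-2)]
  = (-3)*(-40) - 2*(-2) + 1*(6) = 130
x = Dx/D = -130/-26 = 5, y = Dy/D = 52/-26 = -2, z = Dz/D = 130/-26 = -5
Check eq1: (-3)(5) + (2)(-2) + (-4)(-5) = 1 = 1 ✓
Check eq2: (2)(5) + (4)(-2) + (-2)(-5) = 12 = 12 ✓
Check eq3: (-2)(5) + (-1)(-2) + (1)(-5) = -13 = -13 ✓

x = 5, y = -2, z = -5


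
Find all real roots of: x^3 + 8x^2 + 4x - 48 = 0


Let p(x) = x^3 + 8x^2 + 4x - 48. By the rational root theorem (leading coefficient 1), any rational root is an integer divisor of 48: try ±1, ±2, ... in turn.
Test x = 1: value = -35 ≠ 0.
Test x = -1: value = -45 ≠ 0.
Test x = 2: value = 0 ✓, so (x - 2) is a factor.
Synthetic division by (x - 2): bring down 1; 1(2) + 8 = 10; 10(2) + 4 = 24; 24(2) - 48 = 0 → quotient x^2 + 10x + 24, remainder 0.
Solve the quadratic x^2 + 10x + 24 = 0: discriminant = 10^2 - 4(1)(24) = 100 - 96 = 4.
sqrt(4) = 2, so x = (-10 ± 2)/2: x = -4 or x = -6.

x = -6, x = -4, x = 2


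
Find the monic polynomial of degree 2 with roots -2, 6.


A monic polynomial with roots -2, 6 is:
p(x) = (x + 2)(x - 6)
After multiplying by (x + 2): x + 2
After multiplying by (x - 6): x^2 - 4x - 12

x^2 - 4x - 12


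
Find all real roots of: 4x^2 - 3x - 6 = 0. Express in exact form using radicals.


Using the quadratic formula: x = (-b ± sqrt(b^2 - 4ac)) / (2a)
Here a = 4, b = -3, c = -6
Discriminant = b^2 - 4ac = (-3)^2 - 4(4)(-6) = 9 + 96 = 105
Since discriminant = 105 > 0, there are two real roots.
x = (3 ± sqrt(105)) / 8
Numerically: x ≈ 1.6559 or x ≈ -0.9059

x = (3 + sqrt(105)) / 8 or x = (3 - sqrt(105)) / 8


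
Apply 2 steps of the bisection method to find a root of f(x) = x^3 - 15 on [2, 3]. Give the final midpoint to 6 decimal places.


f(x) = x^3 - 15
f(2) = -7 < 0
f(3) = 12 > 0

Step 1: midpoint = (2.000000 + 3.000000)/2 = 2.500000
  f(2.500000) = 0.625000
  f(mid) > 0, so root is in [2.000000, 2.500000]

Step 2: midpoint = (2.000000 + 2.500000)/2 = 2.250000
  f(2.250000) = -3.609375
  f(mid) < 0, so root is in [2.250000, 2.500000]

midpoint = 2.250000


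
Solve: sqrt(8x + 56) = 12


Square both sides: 8x + 56 = 12^2 = 144
8x = 144 - 56 = 88
x = 11
Check: sqrt(8*11 + 56) = sqrt(144) = 12 ✓

x = 11


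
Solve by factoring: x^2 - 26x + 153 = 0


We need two numbers that multiply to 153 and add to -26.
Those numbers are -9 and -17 (since (-9) * (-17) = 153 and (-9) + (-17) = -26).
So x^2 - 26x + 153 = (x - 9)(x - 17) = 0
Setting each factor to zero: x = 9 or x = 17

x = 9, x = 17


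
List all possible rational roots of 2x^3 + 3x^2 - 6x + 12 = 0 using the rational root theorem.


Rational root theorem: possible roots are ±p/q where:
  p divides the constant term (12): p ∈ {1, 2, 3, 4, 6, 12}
  q divides the leading coefficient (2): q ∈ {1, 2}

All possible rational roots: -12, -6, -4, -3, -2, -3/2, -1, -1/2, 1/2, 1, 3/2, 2, 3, 4, 6, 12

-12, -6, -4, -3, -2, -3/2, -1, -1/2, 1/2, 1, 3/2, 2, 3, 4, 6, 12


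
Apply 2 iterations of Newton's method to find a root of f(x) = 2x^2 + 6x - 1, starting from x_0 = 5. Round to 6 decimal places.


Newton's method: x_(n+1) = x_n - f(x_n)/f'(x_n)
f(x) = 2x^2 + 6x - 1
f'(x) = 4x + 6

Iteration 1:
  f(5.000000) = 79.000000
  f'(5.000000) = 26.000000
  x_1 = 5.000000 - (79.000000)/(26.000000) = 1.961538

Iteration 2:
  f(1.961538) = 18.464497
  f'(1.961538) = 13.846154
  x_2 = 1.961538 - (18.464497)/(13.846154) = 0.627991

x_2 = 0.627991


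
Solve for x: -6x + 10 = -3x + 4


Starting with: -6x + 10 = -3x + 4
Move all x terms to left: (-6 + 3)x = 4 - 10
Simplify: -3x = -6
Divide both sides by -3: x = 2

x = 2


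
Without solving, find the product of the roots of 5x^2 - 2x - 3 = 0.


By Vieta's formulas for ax^2 + bx + c = 0:
  Sum of roots = -b/a
  Product of roots = c/a

Here a = 5, b = -2, c = -3
Sum = -(-2)/5 = 2/5
Product = -3/5 = -3/5

Product = -3/5


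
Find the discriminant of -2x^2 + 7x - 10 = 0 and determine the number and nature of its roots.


For ax^2 + bx + c = 0, discriminant D = b^2 - 4ac
Here a = -2, b = 7, c = -10
D = (7)^2 - 4(-2)(-10) = 49 - 80 = -31

D = -31 < 0
The equation has no real roots (2 complex conjugate roots).

Discriminant = -31, no real roots (2 complex conjugate roots)


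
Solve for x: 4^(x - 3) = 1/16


Express both sides with the same base.
1/16 = 4^(-2)
Since the bases match, equate exponents: x - 3 = -2
So x = -2 - (-3) = 1

x = 1


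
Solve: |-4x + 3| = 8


An absolute value equation |expr| = 8 gives two cases:
Case 1: -4x + 3 = 8
  -4x = 5, so x = -5/4
Case 2: -4x + 3 = -8
  -4x = -11, so x = 11/4

x = -5/4, x = 11/4


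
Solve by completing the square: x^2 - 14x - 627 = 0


Start: x^2 - 14x - 627 = 0
Move constant: x^2 - 14x = 627
Half of -14 is -7, squared is 49
Add 49 to both sides: x^2 - 14x + 49 = 676
(x - 7)^2 = 676
x - 7 = ±26
x = 7 + 26 = 33 or x = 7 - 26 = -19

x = -19, x = 33


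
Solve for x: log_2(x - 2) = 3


Convert to exponential form: x - 2 = 2^3 = 8
x = 8 + 2 = 10
Check: log_2(10 - 2) = log_2(8) = log_2(8) = 3 ✓

x = 10


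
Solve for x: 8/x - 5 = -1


Subtract -5 from both sides: 8/x = 4
Multiply both sides by x: 8 = 4 * x
Divide by 4: x = 2

x = 2


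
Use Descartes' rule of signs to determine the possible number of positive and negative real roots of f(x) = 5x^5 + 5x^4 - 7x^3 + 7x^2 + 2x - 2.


Descartes' rule of signs:

For positive roots, count sign changes in f(x) = 5x^5 + 5x^4 - 7x^3 + 7x^2 + 2x - 2:
Signs of coefficients: +, +, -, +, +, -
Number of sign changes: 3
Possible positive real roots: 3, 1

For negative roots, examine f(-x) = -5x^5 + 5x^4 + 7x^3 + 7x^2 - 2x - 2:
Signs of coefficients: -, +, +, +, -, -
Number of sign changes: 2
Possible negative real roots: 2, 0

Positive roots: 3 or 1; Negative roots: 2 or 0


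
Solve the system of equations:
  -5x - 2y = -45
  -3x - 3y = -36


Using Cramer's rule:
Determinant D = (-5)(-3) - (-3)(-2) = 15 - 6 = 9
Dx = (-45)(-3) - (-36)(-2) = 135 - 72 = 63
Dy = (-5)(-36) - (-3)(-45) = 180 - 135 = 45
x = Dx/D = 63/9 = 7
y = Dy/D = 45/9 = 5

x = 7, y = 5


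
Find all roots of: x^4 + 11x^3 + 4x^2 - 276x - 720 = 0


Let p(x) = x^4 + 11x^3 + 4x^2 - 276x - 720. By the rational root theorem (leading coefficient 1), any rational root is an integer divisor of 720: try ±1, ±2, ... in turn.
Test x = 1: value = -980 ≠ 0.
Test x = -1: value = -450 ≠ 0.
Test x = 2: value = -1152 ≠ 0.
Test x = -2: value = -224 ≠ 0.
Test x = 3: value = -1134 ≠ 0.
Test x = -3: value = -72 ≠ 0.
Test x = 4: value = -800 ≠ 0.
Test x = -4: value = 0 ✓, so (x + 4) is a factor.
Synthetic division by (x + 4): bring down 1; 1(-4) + 11 = 7; 7(-4) + 4 = -24; (-24)(-4) - 276 = -180; (-180)(-4) - 720 = 0 → quotient x^3 + 7x^2 - 24x - 180, remainder 0.
Continue with the quotient x^3 + 7x^2 - 24x - 180 (candidates must divide 180; re-test x = -4 first in case it repeats).
Test x = -4: value = -36 ≠ 0.
Test x = 5: value = 0 ✓, so (x - 5) is a factor.
Synthetic division by (x - 5): bring down 1; 1(5) + 7 = 12; 12(5) - 24 = 36; 36(5) - 180 = 0 → quotient x^2 + 12x + 36, remainder 0.
Solve the quadratic x^2 + 12x + 36 = 0: discriminant = 12^2 - 4(1)(36) = 144 - 144 = 0.
Discriminant = 0, so a double root: x = -12/2 = -6.
Collecting all roots found:

x = -6 (multiplicity 2), x = -4, x = 5


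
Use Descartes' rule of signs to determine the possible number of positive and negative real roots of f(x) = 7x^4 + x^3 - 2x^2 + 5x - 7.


Descartes' rule of signs:

For positive roots, count sign changes in f(x) = 7x^4 + x^3 - 2x^2 + 5x - 7:
Signs of coefficients: +, +, -, +, -
Number of sign changes: 3
Possible positive real roots: 3, 1

For negative roots, examine f(-x) = 7x^4 - x^3 - 2x^2 - 5x - 7:
Signs of coefficients: +, -, -, -, -
Number of sign changes: 1
Possible negative real roots: 1

Positive roots: 3 or 1; Negative roots: 1


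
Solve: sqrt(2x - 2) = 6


Square both sides: 2x - 2 = 6^2 = 36
2x = 36 + 2 = 38
x = 19
Check: sqrt(2*19 - 2) = sqrt(36) = 6 ✓

x = 19


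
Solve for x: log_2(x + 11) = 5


Convert to exponential form: x + 11 = 2^5 = 32
x = 32 - 11 = 21
Check: log_2(21 + 11) = log_2(32) = log_2(32) = 5 ✓

x = 21


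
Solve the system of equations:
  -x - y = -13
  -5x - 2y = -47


Using Cramer's rule:
Determinant D = (-1)(-2) - (-5)(-1) = 2 - 5 = -3
Dx = (-13)(-2) - (-47)(-1) = 26 - 47 = -21
Dy = (-1)(-47) - (-5)(-13) = 47 - 65 = -18
x = Dx/D = -21/-3 = 7
y = Dy/D = -18/-3 = 6

x = 7, y = 6


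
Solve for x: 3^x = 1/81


Express both sides with the same base.
1/81 = 3^(-4)
Since the bases match: x = -4

x = -4


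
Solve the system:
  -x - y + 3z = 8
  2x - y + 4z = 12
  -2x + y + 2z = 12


Using Cramer's rule. Expand each determinant along the first row.
D  = (-1)*[(-1)*2 - 4*1] - (-1)*[2*2 - 4*(-2)] + 3*[2*1 - (-1)*(-2)]
  = (-1)*(-6) - (-1)*(12) + 3*(0) = 18
Dx = 8*[(-1)*2 - 4*1] - (-1)*[12*2 - 4*12] + 3*[12*1 - (-1)*12]
  = 8*(-6) - (-1)*(-24) + 3*(24) = 0
Dy = (-1)*[12*2 - 4*12] - 8*[2*2 - 4*(-2)] + 3*[2*12 - 12*(-2)]
  = (-1)*(-24) - 8*(12) + 3*(48) = 72
Dz = (-1)*[(-1)*12 - 12*1] - (-1)*[2*12 - 12*(-2)] + 8*[2*1 - (-1)*(-2)]
  = (-1)*(-24) - (-1)*(48) + 8*(0) = 72
x = Dx/D = 0/18 = 0, y = Dy/D = 72/18 = 4, z = Dz/D = 72/18 = 4
Check eq1: (-1)(0) + (-1)(4) + (3)(4) = 8 = 8 ✓
Check eq2: (2)(0) + (-1)(4) + (4)(4) = 12 = 12 ✓
Check eq3: (-2)(0) + (1)(4) + (2)(4) = 12 = 12 ✓

x = 0, y = 4, z = 4


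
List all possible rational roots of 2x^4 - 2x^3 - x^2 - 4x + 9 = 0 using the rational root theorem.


Rational root theorem: possible roots are ±p/q where:
  p divides the constant term (9): p ∈ {1, 3, 9}
  q divides the leading coefficient (2): q ∈ {1, 2}

All possible rational roots: -9, -9/2, -3, -3/2, -1, -1/2, 1/2, 1, 3/2, 3, 9/2, 9

-9, -9/2, -3, -3/2, -1, -1/2, 1/2, 1, 3/2, 3, 9/2, 9


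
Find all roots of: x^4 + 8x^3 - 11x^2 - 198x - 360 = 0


Let p(x) = x^4 + 8x^3 - 11x^2 - 198x - 360. By the rational root theorem (leading coefficient 1), any rational root is an integer divisor of 360: try ±1, ±2, ... in turn.
Test x = 1: value = -560 ≠ 0.
Test x = -1: value = -180 ≠ 0.
Test x = 2: value = -720 ≠ 0.
Test x = -2: value = -56 ≠ 0.
Test x = 3: value = -756 ≠ 0.
Test x = -3: value = 0 ✓, so (x + 3) is a factor.
Synthetic division by (x + 3): bring down 1; 1(-3) + 8 = 5; 5(-3) - 11 = -26; (-26)(-3) - 198 = -120; (-120)(-3) - 360 = 0 → quotient x^3 + 5x^2 - 26x - 120, remainder 0.
Continue with the quotient x^3 + 5x^2 - 26x - 120 (candidates must divide 120; re-test x = -3 first in case it repeats).
Test x = -3: value = -24 ≠ 0.
Test x = 4: value = -80 ≠ 0.
Test x = -4: value = 0 ✓, so (x + 4) is a factor.
Synthetic division by (x + 4): bring down 1; 1(-4) + 5 = 1; 1(-4) - 26 = -30; (-30)(-4) - 120 = 0 → quotient x^2 + x - 30, remainder 0.
Solve the quadratic x^2 + x - 30 = 0: discriminant = 1^2 - 4(1)(-30) = 1 + 120 = 121.
sqrt(121) = 11, so x = (-1 ± 11)/2: x = 5 or x = -6.
Collecting all roots found:

x = -6, x = -4, x = -3, x = 5


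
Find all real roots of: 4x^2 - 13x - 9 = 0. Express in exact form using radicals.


Using the quadratic formula: x = (-b ± sqrt(b^2 - 4ac)) / (2a)
Here a = 4, b = -13, c = -9
Discriminant = b^2 - 4ac = (-13)^2 - 4(4)(-9) = 169 + 144 = 313
Since discriminant = 313 > 0, there are two real roots.
x = (13 ± sqrt(313)) / 8
Numerically: x ≈ 3.8365 or x ≈ -0.5865

x = (13 + sqrt(313)) / 8 or x = (13 - sqrt(313)) / 8


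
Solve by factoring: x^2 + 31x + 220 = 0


We need two numbers that multiply to 220 and add to 31.
Those numbers are 20 and 11 (since 20 * 11 = 220 and 20 + 11 = 31).
So x^2 + 31x + 220 = (x + 20)(x + 11) = 0
Setting each factor to zero: x = -20 or x = -11

x = -20, x = -11


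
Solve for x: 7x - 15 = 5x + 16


Starting with: 7x - 15 = 5x + 16
Move all x terms to left: (7 - 5)x = 16 + 15
Simplify: 2x = 31
Divide both sides by 2: x = 31/2

x = 31/2


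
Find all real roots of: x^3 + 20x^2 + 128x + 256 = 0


Let p(x) = x^3 + 20x^2 + 128x + 256. By the rational root theorem (leading coefficient 1), any rational root is an integer divisor of 256: try ±1, ±2, ... in turn.
Test x = 1: value = 405 ≠ 0.
Test x = -1: value = 147 ≠ 0.
Test x = 2: value = 600 ≠ 0.
Test x = -2: value = 72 ≠ 0.
Test x = 4: value = 1152 ≠ 0.
Test x = -4: value = 0 ✓, so (x + 4) is a factor.
Synthetic division by (x + 4): bring down 1; 1(-4) + 20 = 16; 16(-4) + 128 = 64; 64(-4) + 256 = 0 → quotient x^2 + 16x + 64, remainder 0.
Solve the quadratic x^2 + 16x + 64 = 0: discriminant = 16^2 - 4(1)(64) = 256 - 256 = 0.
Discriminant = 0, so a double root: x = -16/2 = -8.

x = -8 (multiplicity 2), x = -4


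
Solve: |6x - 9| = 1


An absolute value equation |expr| = 1 gives two cases:
Case 1: 6x - 9 = 1
  6x = 10, so x = 5/3
Case 2: 6x - 9 = -1
  6x = 8, so x = 4/3

x = 4/3, x = 5/3


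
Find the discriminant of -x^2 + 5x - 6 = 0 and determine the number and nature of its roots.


For ax^2 + bx + c = 0, discriminant D = b^2 - 4ac
Here a = -1, b = 5, c = -6
D = (5)^2 - 4(-1)(-6) = 25 - 24 = 1

D = 1 > 0 and is a perfect square (sqrt = 1)
The equation has 2 distinct real rational roots.

Discriminant = 1, 2 distinct real rational roots


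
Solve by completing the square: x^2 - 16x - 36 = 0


Start: x^2 - 16x - 36 = 0
Move constant: x^2 - 16x = 36
Half of -16 is -8, squared is 64
Add 64 to both sides: x^2 - 16x + 64 = 100
(x - 8)^2 = 100
x - 8 = ±10
x = 8 + 10 = 18 or x = 8 - 10 = -2

x = -2, x = 18


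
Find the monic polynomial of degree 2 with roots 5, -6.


A monic polynomial with roots 5, -6 is:
p(x) = (x - 5)(x + 6)
After multiplying by (x - 5): x - 5
After multiplying by (x + 6): x^2 + x - 30

x^2 + x - 30


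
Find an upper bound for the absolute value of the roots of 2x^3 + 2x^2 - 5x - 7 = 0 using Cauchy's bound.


Cauchy's bound: all roots r satisfy |r| <= 1 + max(|a_i/a_n|) for i = 0,...,n-1
where a_n is the leading coefficient.

Coefficients: [2, 2, -5, -7]
Leading coefficient a_n = 2
Ratios |a_i/a_n|: 1, 5/2, 7/2
Maximum ratio: 7/2
Cauchy's bound: |r| <= 1 + 7/2 = 9/2

Upper bound = 9/2


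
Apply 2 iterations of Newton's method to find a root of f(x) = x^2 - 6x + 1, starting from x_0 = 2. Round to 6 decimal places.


Newton's method: x_(n+1) = x_n - f(x_n)/f'(x_n)
f(x) = x^2 - 6x + 1
f'(x) = 2x - 6

Iteration 1:
  f(2.000000) = -7.000000
  f'(2.000000) = -2.000000
  x_1 = 2.000000 - (-7.000000)/(-2.000000) = -1.500000

Iteration 2:
  f(-1.500000) = 12.250000
  f'(-1.500000) = -9.000000
  x_2 = -1.500000 - (12.250000)/(-9.000000) = -0.138889

x_2 = -0.138889


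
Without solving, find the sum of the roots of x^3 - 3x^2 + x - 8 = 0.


By Vieta's formulas for x^3 + bx^2 + cx + d = 0:
  r1 + r2 + r3 = -b/a = 3
  r1*r2 + r1*r3 + r2*r3 = c/a = 1
  r1*r2*r3 = -d/a = 8


Sum = 3


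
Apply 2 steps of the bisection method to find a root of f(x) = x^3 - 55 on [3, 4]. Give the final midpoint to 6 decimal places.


f(x) = x^3 - 55
f(3) = -28 < 0
f(4) = 9 > 0

Step 1: midpoint = (3.000000 + 4.000000)/2 = 3.500000
  f(3.500000) = -12.125000
  f(mid) < 0, so root is in [3.500000, 4.000000]

Step 2: midpoint = (3.500000 + 4.000000)/2 = 3.750000
  f(3.750000) = -2.265625
  f(mid) < 0, so root is in [3.750000, 4.000000]

midpoint = 3.750000


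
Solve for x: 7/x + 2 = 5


Subtract 2 from both sides: 7/x = 3
Multiply both sides by x: 7 = 3 * x
Divide by 3: x = 7/3

x = 7/3
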